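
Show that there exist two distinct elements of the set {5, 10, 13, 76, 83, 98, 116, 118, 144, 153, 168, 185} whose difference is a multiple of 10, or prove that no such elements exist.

5 and 185 are such a pair.

Reduce each element mod 10: 5↦5, 10↦0, 13↦3, 76↦6, 83↦3, 98↦8, 116↦6, 118↦8, 144↦4, 153↦3, 168↦8, 185↦5. The residue 5 repeats (at 5 and 185), and 185 − 5 = 180 = 18·10.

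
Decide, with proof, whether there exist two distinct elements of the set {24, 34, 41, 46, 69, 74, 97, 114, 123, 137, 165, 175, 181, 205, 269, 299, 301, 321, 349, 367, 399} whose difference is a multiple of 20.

Both 34 and 74 leave remainder 14 on division by 20; their difference 40 = 2·20 is a multiple of 20.

Yes: 34 and 74.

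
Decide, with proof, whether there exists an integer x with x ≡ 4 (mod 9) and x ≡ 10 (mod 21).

x = 31

gcd(9, 21) = 3. A simultaneous solution exists iff 4 ≡ 10 (mod 3); here 4 mod 3 = 1 = 10 mod 3, so it does.
The integers ≡ 4 (mod 9) are 4, 13, 22, 31, …; their remainders mod 21 are 4, 13, 1, 10, so x = 31 is the first that is ≡ 10 (mod 21).
Check: 31 mod 9 = 4, 31 mod 21 = 10. ✓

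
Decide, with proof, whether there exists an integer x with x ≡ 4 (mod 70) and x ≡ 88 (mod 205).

Reduce both congruences modulo 5, which divides 70 and 205: they say x ≡ 4 (mod 5) and x ≡ 88 (mod 5).
However 4 ≡ 4 and 88 ≡ 3 (mod 5), and 4 ≠ 3.
So no integer satisfies both congruences.

No such integer exists.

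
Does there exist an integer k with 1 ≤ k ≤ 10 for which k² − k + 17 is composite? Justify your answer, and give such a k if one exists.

The values for k = 1, 2, …, 10 are 17, 19, 23, 29, 37, 47, 59, 73, 89, 107, and each of these is prime.
So no value in the range makes the expression composite.

There is no such integer k in that range.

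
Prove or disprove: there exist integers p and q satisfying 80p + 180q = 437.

Any value of 80p + 180q is a multiple of gcd(80, 180) = 20.
But 437 is not a multiple of 20 (it leaves remainder 17).
Therefore 80p + 180q = 437 has no solution in integers.

No such integers exist.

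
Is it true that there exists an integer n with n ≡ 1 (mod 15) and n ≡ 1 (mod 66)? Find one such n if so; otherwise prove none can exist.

n = 1

The moduli are not coprime: gcd(15, 66) = 3. Compatibility requires 3 ∣ (1 − 1) = 0, which holds, so solutions exist.
In fact n = 1 itself already satisfies 1 mod 66 = 1.
Check: 1 mod 15 = 1, 1 mod 66 = 1. ✓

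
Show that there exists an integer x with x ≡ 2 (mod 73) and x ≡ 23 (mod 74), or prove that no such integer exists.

Since 73 and 74 share no common factor, CRT says the pair of congruences has a solution (unique mod 5402).
Any solution of the first congruence is x = 2 + 73t; substituting into the second, 73t ≡ 23 − 2 ≡ 21 (mod 74).
Note 73·73 = 5329 ≡ 1 (mod 74) (as 5329 − 1 = 72·74), so 73⁻¹ ≡ 73.
Multiplying by 73: t ≡ 73·21 = 1533 ≡ 53 (mod 74).
With t = 53: x = 2 + 73·53 = 3871.
Indeed 3871 ≡ 2 (mod 73) and 3871 ≡ 23 (mod 74).

x = 3871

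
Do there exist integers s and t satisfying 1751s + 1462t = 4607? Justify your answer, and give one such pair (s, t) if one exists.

gcd(1751, 1462) = 17, and 17 divides 4607, so integer solutions exist.
Dividing through by 17 reduces the equation to 103s + 86t = 271.
Dividing repeatedly: 103 = 1·86 + 17, 86 = 5·17 + 1, 17 = 17·1 + 0.
Back-substituting, 1 = 86 − 5·17 = 86 − 5·(103 − 1·86) = −5·103 + 6·86; that is, 103·(-5) + 86·6 = 1.
Times 271: 103·(-1355) + 86·1626 = 271, so (-1355, 1626) solves it.
The general solution is s = -1355 + 86k, t = 1626 − 103k; taking k = 16 gives the smaller pair s = 21, t = -22.
Indeed 1751·21 + 1462·(-22) = 36771 − 32164 = 4607.

s = 21, t = -22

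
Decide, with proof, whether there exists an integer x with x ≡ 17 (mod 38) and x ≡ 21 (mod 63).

Since 38 and 63 share no common factor, CRT says the pair of congruences has a solution (unique mod 2394).
Any solution of the first congruence is x = 17 + 38t; substituting into the second, 38t ≡ 21 − 17 ≡ 4 (mod 63).
Note 38·5 = 190 ≡ 1 (mod 63) (as 190 − 1 = 3·63), so 38⁻¹ ≡ 5.
Multiplying by 5: t ≡ 5·4 = 20 (mod 63).
With t = 20: x = 17 + 38·20 = 777.
Check: 777 mod 38 = 17, 777 mod 63 = 21. ✓

x = 777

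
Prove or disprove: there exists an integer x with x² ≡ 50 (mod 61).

No, no such integer exists.

61 is prime, so by Euler's criterion 50 is a square mod 61 iff 50^((61−1)/2) = 50^30 ≡ 1 (mod 61).
Repeated squaring mod 61: 50^2 = 2500 ≡ 60; 50^4 ≡ 60² = 3600 ≡ 1; 50^8 ≡ 1² = 1 ≡ 1; 50^16 ≡ 1² = 1 ≡ 1.
Since 30 = 16 + 8 + 4 + 2, 50^30 ≡ 1 · 1 · 1 · 60; multiplying out mod 61: 1·1 = 1 ≡ 1, then 1·1 = 1 ≡ 1, then 1·60 = 60 ≡ 60. Thus 50^30 ≡ 60 ≡ −1 (mod 61).
The value −1 means 50 is a non-residue modulo 61, so x² ≡ 50 (mod 61) is impossible.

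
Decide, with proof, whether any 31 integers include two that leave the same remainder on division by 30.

Each integer lies in one of the 30 residue classes modulo 30.
Placing 31 integers into 30 classes, some class receives at least two — say a and b.
That is, a and b leave the same remainder on division by 30, as claimed.

Yes, this is always true.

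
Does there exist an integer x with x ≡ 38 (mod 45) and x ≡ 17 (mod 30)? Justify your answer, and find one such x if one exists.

Reduce both congruences modulo 15, which divides 45 and 30: they say x ≡ 38 (mod 15) and x ≡ 17 (mod 15).
But 38 mod 15 = 8 while 17 mod 15 = 2, a contradiction.
So no integer satisfies both congruences.

No such integer exists.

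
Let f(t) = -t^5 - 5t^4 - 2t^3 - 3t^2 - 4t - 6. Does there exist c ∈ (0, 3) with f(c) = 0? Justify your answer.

The endpoint values f(0) = -6 and f(3) = -747 are both negative. Claim: f(t) < 0 for every t in (0, 3).
The nonzero coefficients of f are all negative, so for t > 0 every term of f(t) is negative (the constant term -6 strictly so).
Therefore f(t) < 0 throughout (0, 3), and f has no zero there.

f has no root in that interval.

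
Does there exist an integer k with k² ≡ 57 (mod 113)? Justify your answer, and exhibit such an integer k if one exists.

Take k = 31. Then 31² = 961 = 8·113 + 57, so 31² ≡ 57 (mod 113).

k = 31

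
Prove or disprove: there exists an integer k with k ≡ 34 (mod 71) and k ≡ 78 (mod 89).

k = 3371

gcd(71, 89) = 1, so the Chinese Remainder Theorem guarantees exactly one residue class mod 6319 satisfying both.
Write k = 34 + 71t and require 34 + 71t ≡ 78 (mod 89), i.e. 71t ≡ 44 (mod 89).
Since 71·84 = 5964 = 67·89 + 1, the inverse of 71 mod 89 is 84.
Therefore t ≡ 84·44 = 3696 ≡ 47 (mod 89).
Taking t = 47 gives k = 34 + 71·47 = 3371.
Verify: 3371 = 47·71 + 34 and 3371 = 37·89 + 78. ✓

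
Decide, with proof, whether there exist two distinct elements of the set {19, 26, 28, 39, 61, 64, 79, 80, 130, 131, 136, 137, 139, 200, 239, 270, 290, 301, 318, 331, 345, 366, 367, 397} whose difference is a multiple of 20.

Both 19 and 39 leave remainder 19 on division by 20; their difference 20 = 1·20 is a multiple of 20.

Yes: 19 and 39.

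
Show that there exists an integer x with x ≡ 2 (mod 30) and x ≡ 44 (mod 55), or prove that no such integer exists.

No such integer exists.

Both moduli are multiples of 5 = gcd(30, 55), so any solution would satisfy x ≡ 2 and x ≡ 44 modulo 5 simultaneously.
These are incompatible: 2 − 44 = -42 is not divisible by 5.
Therefore no such x exists.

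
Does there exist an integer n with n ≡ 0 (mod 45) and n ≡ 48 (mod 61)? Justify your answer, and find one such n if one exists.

The moduli 45 and 61 are coprime, so by the Chinese Remainder Theorem a unique solution modulo 2745 exists.
Any solution of the first congruence is n = 0 + 45t; substituting into the second, 45t ≡ 48 − 0 ≡ 48 (mod 61).
Since 45·19 = 855 = 14·61 + 1, the inverse of 45 mod 61 is 19.
Multiplying by 19: t ≡ 19·48 = 912 ≡ 58 (mod 61).
With t = 58: n = 0 + 45·58 = 2610.
Verify: 2610 = 58·45 + 0 and 2610 = 42·61 + 48. ✓

n = 2610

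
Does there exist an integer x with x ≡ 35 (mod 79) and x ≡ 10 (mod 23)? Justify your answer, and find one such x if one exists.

x = 746

The moduli 79 and 23 are coprime, so by the Chinese Remainder Theorem a unique solution modulo 1817 exists.
Write x = 35 + 79t and require 35 + 79t ≡ 10 (mod 23), i.e. 79t ≡ 21 (mod 23).
79 ≡ 10 (mod 23), so this reads 10t ≡ 21 (mod 23). Note 10·7 = 70 ≡ 1 (mod 23) (as 70 − 1 = 3·23), so 10⁻¹ ≡ 7.
Multiplying by 7: t ≡ 7·21 = 147 ≡ 9 (mod 23).
With t = 9: x = 35 + 79·9 = 746.
Check: 746 mod 79 = 35, 746 mod 23 = 10. ✓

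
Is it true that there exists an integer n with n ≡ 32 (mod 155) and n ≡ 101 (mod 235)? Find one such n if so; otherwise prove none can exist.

No, no such integer exists.

Reduce both congruences modulo 5, which divides 155 and 235: they say n ≡ 32 (mod 5) and n ≡ 101 (mod 5).
But 32 mod 5 = 2 while 101 mod 5 = 1, a contradiction.
Hence the system has no solution.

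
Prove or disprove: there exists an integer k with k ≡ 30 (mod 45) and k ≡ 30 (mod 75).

Here gcd(45, 75) = 15, and both 30 and 30 leave remainder 0 mod 15, so the system is consistent.
The smallest candidate k = 30 works directly: 30 ≡ 30 (mod 75).
Indeed 30 ≡ 30 (mod 45) and 30 ≡ 30 (mod 75).

k = 30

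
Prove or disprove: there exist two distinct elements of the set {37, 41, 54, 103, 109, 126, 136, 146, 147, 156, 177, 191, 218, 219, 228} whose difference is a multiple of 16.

Two integers differ by a multiple of 16 exactly when they have the same residue mod 16. The residues are 37↦5, 41↦9, 54↦6, 103↦7, 109↦13, 126↦14, 136↦8, 146↦2, 147↦3, 156↦12, 177↦1, 191↦15, 218↦10, 219↦11, 228↦4.
No residue repeats among the 15 elements, so no pair has difference ≡ 0 (mod 16).

No such pair exists.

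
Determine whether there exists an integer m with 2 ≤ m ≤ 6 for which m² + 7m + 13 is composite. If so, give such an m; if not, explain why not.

At m = 6: 6² + 7·6 + 13 = 91 = 7·13, which is composite.

m = 6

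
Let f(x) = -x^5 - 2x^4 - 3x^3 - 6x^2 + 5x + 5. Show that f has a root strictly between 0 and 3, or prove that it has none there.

f(0) = 5 and f(3) = -520, which have opposite signs.
f is continuous everywhere (it is a polynomial), in particular on [0, 3].
By the Intermediate Value Theorem f must vanish at some point of (0, 3).

Such a root exists.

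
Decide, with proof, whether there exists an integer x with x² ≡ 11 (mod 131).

x = 81

x = 81 works: 81² = 6561, and 6561 − 11 = 6550 = 50·131.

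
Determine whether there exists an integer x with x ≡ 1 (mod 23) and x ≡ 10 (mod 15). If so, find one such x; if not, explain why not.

x = 70

Since 23 and 15 share no common factor, CRT says the pair of congruences has a solution (unique mod 345).
Write x = 1 + 23t and require 1 + 23t ≡ 10 (mod 15), i.e. 23t ≡ 9 (mod 15).
23 ≡ 8 (mod 15), so this reads 8t ≡ 9 (mod 15). Note 8·2 = 16 ≡ 1 (mod 15) (as 16 − 1 = 1·15), so 8⁻¹ ≡ 2.
Therefore t ≡ 2·9 = 18 ≡ 3 (mod 15).
With t = 3: x = 1 + 23·3 = 70.
Indeed 70 ≡ 1 (mod 23) and 70 ≡ 10 (mod 15).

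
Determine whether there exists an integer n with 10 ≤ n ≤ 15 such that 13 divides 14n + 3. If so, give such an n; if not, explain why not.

n = 10 works, since 14·10 + 3 = 143 = 11·13.

n = 10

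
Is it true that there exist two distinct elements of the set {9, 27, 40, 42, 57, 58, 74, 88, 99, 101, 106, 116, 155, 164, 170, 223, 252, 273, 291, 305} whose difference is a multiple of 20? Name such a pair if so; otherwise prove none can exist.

Two integers differ by a multiple of 20 exactly when they have the same residue mod 20. The residues are 9↦9, 27↦7, 40↦0, 42↦2, 57↦17, 58↦18, 74↦14, 88↦8, 99↦19, 101↦1, 106↦6, 116↦16, 155↦15, 164↦4, 170↦10, 223↦3, 252↦12, 273↦13, 291↦11, 305↦5.
All 20 residues are distinct, so no two elements differ by a multiple of 20.

No such pair exists.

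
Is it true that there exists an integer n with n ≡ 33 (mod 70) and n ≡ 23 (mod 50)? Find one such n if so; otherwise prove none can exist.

Here gcd(70, 50) = 10, and both 33 and 23 leave remainder 3 mod 10, so the system is consistent.
Step through n = 33, 33 + 70, 33 + 2·70, …: the values 33, 103, 173 reduce mod 50 to 33, 3, 23. The value 173 hits 23.
Verify: 173 = 2·70 + 33 and 173 = 3·50 + 23. ✓

n = 173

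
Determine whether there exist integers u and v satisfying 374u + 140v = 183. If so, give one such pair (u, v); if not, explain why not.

There are no such integers.

Both 374 and 140 are divisible by gcd(374, 140) = 2, hence so is any combination 374u + 140v.
But 183 = 2·91 + 1, so 2 ∤ 183.
Hence no integers u, v satisfy the equation.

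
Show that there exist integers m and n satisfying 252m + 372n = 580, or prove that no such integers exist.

No, no such integers exist.

Any value of 252m + 372n is a multiple of gcd(252, 372) = 12.
However 580 leaves remainder 4 on division by 12.
Therefore 252m + 372n = 580 has no solution in integers.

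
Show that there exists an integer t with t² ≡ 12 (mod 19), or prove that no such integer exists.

No such integer exists.

Computing t² mod 19 for t = 0, 1, …, 9 (enough, by the symmetry t ↦ 19 − t) gives 0, 1, 4, 9, 16, 6, 17, 11, 7, 5.
So the quadratic residues mod 19 are {0, 1, 4, 5, 6, 7, 9, 11, 16, 17}, and 12 is not among them.
Hence no integer t has t² ≡ 12 (mod 19).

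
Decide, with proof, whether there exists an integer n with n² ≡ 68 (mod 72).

No, no such integer exists.

Work modulo the divisor 3 of 72. If n² ≡ 68 (mod 72) then n² ≡ 2 (mod 3).
Computing n² mod 3 for n = 0, 1, …, 1 (enough, by the symmetry n ↦ 3 − n) gives 0, 1.
So the quadratic residues mod 3 are {0, 1}, and 2 is not among them.
Therefore n² ≡ 68 (mod 72) has no solution.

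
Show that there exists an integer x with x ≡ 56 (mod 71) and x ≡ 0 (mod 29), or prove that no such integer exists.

gcd(71, 29) = 1, so the Chinese Remainder Theorem guarantees exactly one residue class mod 2059 satisfying both.
Write x = 56 + 71t and require 56 + 71t ≡ 0 (mod 29), i.e. 71t ≡ 2 (mod 29).
71 ≡ 13 (mod 29), so this reads 13t ≡ 2 (mod 29). Since 13·9 = 117 = 4·29 + 1, the inverse of 13 mod 29 is 9.
Therefore t ≡ 9·2 = 18 (mod 29).
Taking t = 18 gives x = 56 + 71·18 = 1334.
Indeed 1334 ≡ 56 (mod 71) and 1334 ≡ 0 (mod 29).

x = 1334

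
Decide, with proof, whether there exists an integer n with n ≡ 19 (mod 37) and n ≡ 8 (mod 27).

n = 278

gcd(37, 27) = 1, so the Chinese Remainder Theorem guarantees exactly one residue class mod 999 satisfying both.
Write n = 19 + 37t and require 19 + 37t ≡ 8 (mod 27), i.e. 37t ≡ 16 (mod 27).
37 ≡ 10 (mod 27), so this reads 10t ≡ 16 (mod 27). To invert 10 modulo 27: 27 = 2·10 + 7, 10 = 1·7 + 3, 7 = 2·3 + 1, 3 = 3·1 + 0, and unwinding, 1 = 7 − 2·3 = 7 − 2·(10 − 1·7) = −2·10 + 3·7 = −2·10 + 3·(27 − 2·10) = 3·27 − 8·10. Thus 10⁻¹ ≡ -8 ≡ 19 (mod 27).
Multiplying by 19: t ≡ 19·16 = 304 ≡ 7 (mod 27).
Taking t = 7 gives n = 19 + 37·7 = 278.
Check: 278 mod 37 = 19, 278 mod 27 = 8. ✓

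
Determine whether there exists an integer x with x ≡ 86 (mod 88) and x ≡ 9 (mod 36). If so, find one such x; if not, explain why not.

Reduce both congruences modulo 4, which divides 88 and 36: they say x ≡ 86 (mod 4) and x ≡ 9 (mod 4).
These are incompatible: 86 − 9 = 77 is not divisible by 4.
Hence the system has no solution.

No, no such integer exists.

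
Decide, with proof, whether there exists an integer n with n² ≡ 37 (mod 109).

Apply Euler's criterion with the prime 109: 37 is a quadratic residue iff 37^54 ≡ 1 (mod 109), and a non-residue iff it is ≡ −1.
Squaring successively (mod 109): 37^2 = 1369 ≡ 61; 37^4 ≡ 61² = 3721 ≡ 15; 37^8 ≡ 15² = 225 ≡ 7; 37^16 ≡ 7² = 49 ≡ 49; 37^32 ≡ 49² = 2401 ≡ 3.
Since 54 = 32 + 16 + 4 + 2, 37^54 ≡ 3 · 49 · 15 · 61; multiplying out mod 109: 3·49 = 147 ≡ 38, then 38·15 = 570 ≡ 25, then 25·61 = 1525 ≡ 108. Thus 37^54 ≡ 108 ≡ −1 (mod 109).
The value −1 means 37 is a non-residue modulo 109, so n² ≡ 37 (mod 109) is impossible.

No, no such integer exists.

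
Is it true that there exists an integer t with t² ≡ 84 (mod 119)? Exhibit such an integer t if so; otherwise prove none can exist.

t = 98 works: 98² = 9604, and 9604 − 84 = 9520 = 80·119.

t = 98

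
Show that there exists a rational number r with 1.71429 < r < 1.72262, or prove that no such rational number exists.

r = 31/18

Look for a denominator N such that an integer falls strictly between N·1.71429 and N·1.72262. N = 18 works: 18·1.71429 = 30.85722 < 31 < 31.00716 = 18·1.72262.
Dividing back, 1.71429 < 31/18 < 1.72262, and 31/18 is rational.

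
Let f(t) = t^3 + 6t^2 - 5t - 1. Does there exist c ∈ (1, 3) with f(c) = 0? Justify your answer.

f has no root in that interval.

f(1) = 1 and f(3) = 65, both positive, so a sign-change argument is unavailable; we show f keeps this sign on the whole interval.
Shift to the endpoint 1: with t = 1 + u (0 < u < 2), one computes f(1 + u) = u^3 + 9u^2 + 10u + 1.
All 4 nonzero coefficients of this polynomial in u are positive; hence for u > 0 the value is a sum of positive terms (the constant 1 among them).
So f is strictly positive on (1, 3); no root exists in the interval.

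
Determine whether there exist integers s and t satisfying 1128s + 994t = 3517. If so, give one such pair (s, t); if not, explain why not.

Any value of 1128s + 994t is a multiple of gcd(1128, 994) = 2.
But 3517 = 2·1758 + 1, so 2 ∤ 3517.
So the equation is unsolvable over ℤ.

There are no such integers.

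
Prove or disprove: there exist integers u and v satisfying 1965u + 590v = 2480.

Since gcd(1965, 590) = 5 and 2480 = 5·496, Bézout's identity guarantees a solution.
Dividing through by 5 reduces the equation to 393u + 118v = 496.
Euclidean algorithm: 393 = 3·118 + 39, 118 = 3·39 + 1, 39 = 39·1 + 0.
Back-substituting, 1 = 118 − 3·39 = 118 − 3·(393 − 3·118) = −3·393 + 10·118; that is, 393·(-3) + 118·10 = 1.
Multiplying through by 496: u = (-3)·496 = -1488, v = 10·496 = 4960 is a solution.
The general solution is u = -1488 + 118k, v = 4960 − 393k; taking k = 13 gives the smaller pair u = 46, v = -149.
Check: 1965·46 + 590·(-149) = 90390 − 87910 = 2480. ✓

u = 46, v = -149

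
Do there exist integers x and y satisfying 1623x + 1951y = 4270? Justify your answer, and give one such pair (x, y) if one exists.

x = 903, y = -749

1623 and 1951 are coprime, so 1623x + 1951y ranges over all of ℤ.
Euclidean algorithm: 1951 = 1·1623 + 328, 1623 = 4·328 + 311, 328 = 1·311 + 17, 311 = 18·17 + 5, 17 = 3·5 + 2, 5 = 2·2 + 1, 2 = 2·1 + 0.
Back-substituting, 1 = 5 − 2·2 = 5 − 2·(17 − 3·5) = −2·17 + 7·5 = −2·17 + 7·(311 − 18·17) = 7·311 − 128·17 = 7·311 − 128·(328 − 1·311) = −128·328 + 135·311 = −128·328 + 135·(1623 − 4·328) = 135·1623 − 668·328 = 135·1623 − 668·(1951 − 1·1623) = −668·1951 + 803·1623; that is, 1623·803 + 1951·(-668) = 1.
Scaling by 4270 gives the particular solution (x, y) = (3428810, -2852360).
Shifting by a multiple of (1951, −1623) keeps it a solution: x = 3428810 − 1757·1951 = 903, y = -2852360 + 1757·1623 = -749.
Check: 1623·903 + 1951·(-749) = 1465569 − 1461299 = 4270. ✓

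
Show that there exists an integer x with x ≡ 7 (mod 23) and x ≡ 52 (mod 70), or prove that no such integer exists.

x = 122

Since 23 and 70 share no common factor, CRT says the pair of congruences has a solution (unique mod 1610).
Any solution of the first congruence is x = 7 + 23t; substituting into the second, 23t ≡ 52 − 7 ≡ 45 (mod 70).
Since 23·67 = 1541 = 22·70 + 1, the inverse of 23 mod 70 is 67.
Therefore t ≡ 67·45 = 3015 ≡ 5 (mod 70).
With t = 5: x = 7 + 23·5 = 122.
Check: 122 mod 23 = 7, 122 mod 70 = 52. ✓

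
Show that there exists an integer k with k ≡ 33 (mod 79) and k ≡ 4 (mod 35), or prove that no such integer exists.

k = 1929

The moduli 79 and 35 are coprime, so by the Chinese Remainder Theorem a unique solution modulo 2765 exists.
Any solution of the first congruence is k = 33 + 79t; substituting into the second, 79t ≡ 4 − 33 ≡ 6 (mod 35).
79 ≡ 9 (mod 35), so this reads 9t ≡ 6 (mod 35). Invert 9 mod 35 by the Euclidean algorithm: 35 = 3·9 + 8, 9 = 1·8 + 1, 8 = 8·1 + 0; back-substituting, 1 = 9 − 1·8 = 9 − (35 − 3·9) = −35 + 4·9. Hence 9·4 ≡ 1, so 9⁻¹ ≡ 4 (mod 35).
Multiplying by 4: t ≡ 4·6 = 24 (mod 35).
With t = 24: k = 33 + 79·24 = 1929.
Verify: 1929 = 24·79 + 33 and 1929 = 55·35 + 4. ✓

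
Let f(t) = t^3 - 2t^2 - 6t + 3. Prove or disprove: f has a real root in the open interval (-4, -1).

Yes, f has a root in the interval.

f(-4) = -69 and f(-1) = 6, which have opposite signs.
f is continuous everywhere (it is a polynomial), in particular on [-4, -1].
By the Intermediate Value Theorem, f takes the value 0 somewhere in the open interval.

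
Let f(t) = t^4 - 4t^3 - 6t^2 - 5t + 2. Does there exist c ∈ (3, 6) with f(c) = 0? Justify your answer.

Yes, f has a root in the interval.

f(3) = -94 and f(6) = 188, which have opposite signs.
As a polynomial, f is continuous on every closed interval.
By the Intermediate Value Theorem f must vanish at some point of (3, 6).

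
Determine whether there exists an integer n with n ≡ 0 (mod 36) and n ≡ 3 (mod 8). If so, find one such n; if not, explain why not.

No, no such integer exists.

Reduce both congruences modulo 4, which divides 36 and 8: they say n ≡ 0 (mod 4) and n ≡ 3 (mod 4).
These are incompatible: 0 − 3 = -3 is not divisible by 4.
Therefore no such n exists.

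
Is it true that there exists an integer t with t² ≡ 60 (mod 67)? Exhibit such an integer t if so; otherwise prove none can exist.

t = 23

t = 23 works: 23² = 529, and 529 − 60 = 469 = 7·67.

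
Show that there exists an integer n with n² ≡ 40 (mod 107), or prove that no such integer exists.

n = 19

Take n = 19. Then 19² = 361 = 3·107 + 40, so 19² ≡ 40 (mod 107).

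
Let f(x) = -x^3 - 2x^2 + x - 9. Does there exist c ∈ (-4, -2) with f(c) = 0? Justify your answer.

Such a root exists.

f(-4) = 19 and f(-2) = -11, which have opposite signs.
f is continuous everywhere (it is a polynomial), in particular on [-4, -2].
By the Intermediate Value Theorem f must vanish at some point of (-4, -2).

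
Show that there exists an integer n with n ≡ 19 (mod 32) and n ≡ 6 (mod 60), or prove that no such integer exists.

No such integer exists.

Reduce both congruences modulo 4, which divides 32 and 60: they say n ≡ 19 (mod 4) and n ≡ 6 (mod 4).
However 19 ≡ 3 and 6 ≡ 2 (mod 4), and 3 ≠ 2.
Therefore no such n exists.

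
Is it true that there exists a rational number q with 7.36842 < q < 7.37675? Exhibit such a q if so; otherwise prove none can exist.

Look for a denominator N such that an integer falls strictly between N·7.36842 and N·7.37675. N = 8 works: 8·7.36842 = 58.94736 < 59 < 59.01400 = 8·7.37675.
Dividing back, 7.36842 < 59/8 < 7.37675, and 59/8 is rational.

q = 59/8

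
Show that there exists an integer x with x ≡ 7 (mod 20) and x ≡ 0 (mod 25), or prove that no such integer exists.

Reduce both congruences modulo 5, which divides 20 and 25: they say x ≡ 7 (mod 5) and x ≡ 0 (mod 5).
But 7 mod 5 = 2 while 0 mod 5 = 0, a contradiction.
Therefore no such x exists.

There is no such integer.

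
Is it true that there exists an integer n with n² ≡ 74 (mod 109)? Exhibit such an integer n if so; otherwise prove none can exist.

n = 69

n = 69 works: 69² = 4761, and 4761 − 74 = 4687 = 43·109.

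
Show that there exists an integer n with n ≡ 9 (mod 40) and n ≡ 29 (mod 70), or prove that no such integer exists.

n = 169

The moduli are not coprime: gcd(40, 70) = 10. Compatibility requires 10 ∣ (29 − 9) = 20, which holds, so solutions exist.
The integers ≡ 9 (mod 40) are 9, 49, 89, 129, 169, …; their remainders mod 70 are 9, 49, 19, 59, 29, so n = 169 is the first that is ≡ 29 (mod 70).
Check: 169 mod 40 = 9, 169 mod 70 = 29. ✓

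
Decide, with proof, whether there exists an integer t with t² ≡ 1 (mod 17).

t = 16

Take t = 16. Then 16² = 256 = 15·17 + 1, so 16² ≡ 1 (mod 17).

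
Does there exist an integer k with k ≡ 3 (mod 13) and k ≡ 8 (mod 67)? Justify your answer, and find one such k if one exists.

gcd(13, 67) = 1, so the Chinese Remainder Theorem guarantees exactly one residue class mod 871 satisfying both.
Write k = 3 + 13t and require 3 + 13t ≡ 8 (mod 67), i.e. 13t ≡ 5 (mod 67).
To invert 13 modulo 67: 67 = 5·13 + 2, 13 = 6·2 + 1, 2 = 2·1 + 0, and unwinding, 1 = 13 − 6·2 = 13 − 6·(67 − 5·13) = −6·67 + 31·13. Thus 13⁻¹ ≡ 31 (mod 67).
Multiplying by 31: t ≡ 31·5 = 155 ≡ 21 (mod 67).
With t = 21: k = 3 + 13·21 = 276.
Indeed 276 ≡ 3 (mod 13) and 276 ≡ 8 (mod 67).

k = 276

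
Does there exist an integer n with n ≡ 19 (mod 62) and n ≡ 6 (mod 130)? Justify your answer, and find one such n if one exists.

No, no such integer exists.

Reduce both congruences modulo 2, which divides 62 and 130: they say n ≡ 19 (mod 2) and n ≡ 6 (mod 2).
But 19 mod 2 = 1 while 6 mod 2 = 0, a contradiction.
Hence the system has no solution.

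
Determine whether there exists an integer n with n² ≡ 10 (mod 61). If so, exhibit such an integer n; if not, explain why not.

No, no such integer exists.

Apply Euler's criterion with the prime 61: 10 is a quadratic residue iff 10^30 ≡ 1 (mod 61), and a non-residue iff it is ≡ −1.
Repeated squaring mod 61: 10^2 = 100 ≡ 39; 10^4 ≡ 39² = 1521 ≡ 57; 10^8 ≡ 57² = 3249 ≡ 16; 10^16 ≡ 16² = 256 ≡ 12.
Since 30 = 16 + 8 + 4 + 2, 10^30 ≡ 12 · 16 · 57 · 39; multiplying out mod 61: 12·16 = 192 ≡ 9, then 9·57 = 513 ≡ 25, then 25·39 = 975 ≡ 60. Thus 10^30 ≡ 60 ≡ −1 (mod 61).
The value −1 means 10 is a non-residue modulo 61, so n² ≡ 10 (mod 61) is impossible.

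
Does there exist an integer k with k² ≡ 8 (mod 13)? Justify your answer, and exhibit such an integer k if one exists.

No, no such integer exists.

Computing k² mod 13 for k = 0, 1, …, 6 (enough, by the symmetry k ↦ 13 − k) gives 0, 1, 4, 9, 3, 12, 10.
The set of squares mod 13 is therefore {0, 1, 3, 4, 9, 10, 12}, which does not contain 8.
Therefore k² ≡ 8 (mod 13) has no solution.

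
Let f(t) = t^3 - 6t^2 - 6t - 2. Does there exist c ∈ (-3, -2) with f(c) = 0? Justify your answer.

f(-3) = -65 and f(-2) = -22, both negative, so a sign-change argument is unavailable; we show f keeps this sign on the whole interval.
Substitute t = -2 − u, where 0 < u < 1 on the interval. Expanding, f(-2 − u) = -u^3 - 12u^2 - 30u - 22.
The nonzero coefficients here are all negative, so for u > 0 every term is negative (or zero), and the constant term -22 is strictly negative.
Therefore f(t) < 0 throughout (-3, -2), and f has no zero there.

No such root exists.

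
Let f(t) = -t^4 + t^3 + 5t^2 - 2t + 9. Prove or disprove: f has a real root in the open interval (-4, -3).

The endpoint values f(-4) = -223 and f(-3) = -48 are both negative. Claim: f(t) < 0 for every t in (-4, -3).
Substitute t = -3 − u, where 0 < u < 1 on the interval. Expanding, f(-3 − u) = -u^4 - 13u^3 - 58u^2 - 103u - 48.
All 5 nonzero coefficients of this polynomial in u are negative; hence for u > 0 the value is a sum of negative terms (the constant -48 among them).
So f is strictly negative on (-4, -3); no root exists in the interval.

No such root exists.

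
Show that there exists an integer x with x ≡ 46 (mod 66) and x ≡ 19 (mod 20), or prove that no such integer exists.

There is no such integer.

gcd(66, 20) = 2. If x ≡ 46 (mod 66) and x ≡ 19 (mod 20), then x ≡ 46 (mod 2) and x ≡ 19 (mod 2).
However 46 ≡ 0 and 19 ≡ 1 (mod 2), and 0 ≠ 1.
Hence the system has no solution.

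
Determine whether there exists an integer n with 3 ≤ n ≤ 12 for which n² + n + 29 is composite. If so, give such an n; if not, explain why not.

n = 9

At n = 9: 9² + 9 + 29 = 119 = 7·17, which is composite.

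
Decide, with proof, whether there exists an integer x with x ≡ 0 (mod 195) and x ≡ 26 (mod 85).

gcd(195, 85) = 5. If x ≡ 0 (mod 195) and x ≡ 26 (mod 85), then x ≡ 0 (mod 5) and x ≡ 26 (mod 5).
However 0 ≡ 0 and 26 ≡ 1 (mod 5), and 0 ≠ 1.
Hence the system has no solution.

No, no such integer exists.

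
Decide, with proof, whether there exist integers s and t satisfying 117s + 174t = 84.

s = 26, t = -17

Since gcd(117, 174) = 3 and 84 = 3·28, Bézout's identity guarantees a solution.
Dividing through by 3 reduces the equation to 39s + 58t = 28.
Run the Euclidean algorithm on 58 and 39: 58 = 1·39 + 19, 39 = 2·19 + 1, 19 = 19·1 + 0.
Back-substituting, 1 = 39 − 2·19 = 39 − 2·(58 − 1·39) = −2·58 + 3·39; that is, 39·3 + 58·(-2) = 1.
Multiplying through by 28: s = 3·28 = 84, t = (-2)·28 = -56 is a solution.
Subtracting 1·58 from s and adding 1·39 to t gives the tidier solution (26, -17).
Indeed 117·26 + 174·(-17) = 3042 − 2958 = 84.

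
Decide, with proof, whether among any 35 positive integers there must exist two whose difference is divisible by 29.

Yes.

Partition the integers by their residue mod 29; there are 29 classes.
Since 35 > 29, two of the 35 integers must share a residue class by the pigeonhole principle; call them a and b.
Equal remainders mean a − b ≡ 0 (mod 29), so 29 divides their difference.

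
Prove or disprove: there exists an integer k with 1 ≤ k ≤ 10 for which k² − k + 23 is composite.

k = 9

At k = 9: 9² − 9 + 23 = 95 = 5·19, which is composite.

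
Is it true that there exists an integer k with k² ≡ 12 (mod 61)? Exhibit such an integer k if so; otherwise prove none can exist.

Take k = 16. Then 16² = 256 = 4·61 + 12, so 16² ≡ 12 (mod 61).

k = 16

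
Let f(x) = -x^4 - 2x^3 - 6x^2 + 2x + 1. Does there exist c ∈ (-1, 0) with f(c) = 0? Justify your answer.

f(-1) = -6 and f(0) = 1, which have opposite signs.
As a polynomial, f is continuous on every closed interval.
So by the Intermediate Value Theorem there is a c strictly between -1 and 0 with f(c) = 0.

Yes, such a c exists.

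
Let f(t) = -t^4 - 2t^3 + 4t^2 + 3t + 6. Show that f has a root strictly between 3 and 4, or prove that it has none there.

f has no root in that interval.

f(3) = -84 and f(4) = -302, both negative, so a sign-change argument is unavailable; we show f keeps this sign on the whole interval.
Substitute t = 3 + u, where 0 < u < 1 on the interval. Expanding, f(3 + u) = -u^4 - 14u^3 - 68u^2 - 135u - 84.
All 5 nonzero coefficients of this polynomial in u are negative; hence for u > 0 the value is a sum of negative terms (the constant -84 among them).
So f is strictly negative on (3, 4); no root exists in the interval.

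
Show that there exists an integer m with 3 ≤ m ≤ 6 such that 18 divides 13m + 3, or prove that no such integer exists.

No, no such integer m in that range exists.

The values of 13m + 3 for m = 3, 4, 5, 6 are 42, 55, 68, 81; reduced mod 18 these are 6, 1, 14, 9.
None is 0, so 18 never divides 13m + 3 on this range.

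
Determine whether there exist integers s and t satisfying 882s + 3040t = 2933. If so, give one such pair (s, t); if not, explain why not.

No, no such integers exist.

Both 882 and 3040 are divisible by gcd(882, 3040) = 2, hence so is any combination 882s + 3040t.
But 2933 is not a multiple of 2 (it leaves remainder 1).
So the equation is unsolvable over ℤ.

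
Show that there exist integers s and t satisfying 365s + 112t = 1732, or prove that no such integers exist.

Since gcd(365, 112) = 1, every integer is an integer combination of 365 and 112.
Euclidean algorithm: 365 = 3·112 + 29, 112 = 3·29 + 25, 29 = 1·25 + 4, 25 = 6·4 + 1, 4 = 4·1 + 0.
Working back up the chain: 1 = 25 − 6·4 = 25 − 6·(29 − 1·25) = −6·29 + 7·25 = −6·29 + 7·(112 − 3·29) = 7·112 − 27·29 = 7·112 − 27·(365 − 3·112) = −27·365 + 88·112. So 365·(-27) + 112·88 = 1.
Multiplying through by 1732: s = (-27)·1732 = -46764, t = 88·1732 = 152416 is a solution.
The general solution is s = -46764 + 112k, t = 152416 − 365k; taking k = 418 gives the smaller pair s = 52, t = -154.
Check: 365·52 + 112·(-154) = 18980 − 17248 = 1732. ✓

s = 52, t = -154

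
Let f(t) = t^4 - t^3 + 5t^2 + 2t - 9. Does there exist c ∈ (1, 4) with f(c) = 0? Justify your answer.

f(1) = -2 and f(4) = 271, which have opposite signs.
Since f is a polynomial it is continuous on [1, 4].
The Intermediate Value Theorem then guarantees some c ∈ (1, 4) with f(c) = 0.

Such a root exists.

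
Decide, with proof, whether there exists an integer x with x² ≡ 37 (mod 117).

Reduce modulo 13, which divides 117: we would need x² ≡ 11 (mod 13).
Computing x² mod 13 for x = 0, 1, …, 6 (enough, by the symmetry x ↦ 13 − x) gives 0, 1, 4, 9, 3, 12, 10.
So the quadratic residues mod 13 are {0, 1, 3, 4, 9, 10, 12}, and 11 is not among them.
Hence no integer x has x² ≡ 37 (mod 117).

No such integer exists.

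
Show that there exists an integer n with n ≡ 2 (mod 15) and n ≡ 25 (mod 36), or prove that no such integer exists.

No such integer exists.

Both moduli are multiples of 3 = gcd(15, 36), so any solution would satisfy n ≡ 2 and n ≡ 25 modulo 3 simultaneously.
But 2 mod 3 = 2 while 25 mod 3 = 1, a contradiction.
Therefore no such n exists.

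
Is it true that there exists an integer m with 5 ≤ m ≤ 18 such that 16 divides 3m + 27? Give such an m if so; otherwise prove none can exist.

m = 7

Scanning upward from m = 5 gives 42, 45, none divisible by 16. Try m = 7: 3·7 + 27 = 48 = 3·16, which is divisible by 16.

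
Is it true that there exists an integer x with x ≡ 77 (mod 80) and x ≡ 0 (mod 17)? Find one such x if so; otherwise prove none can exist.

gcd(80, 17) = 1, so the Chinese Remainder Theorem guarantees exactly one residue class mod 1360 satisfying both.
Any solution of the first congruence is x = 77 + 80t; substituting into the second, 80t ≡ 0 − 77 ≡ 8 (mod 17).
80 ≡ 12 (mod 17), so this reads 12t ≡ 8 (mod 17). To invert 12 modulo 17: 17 = 1·12 + 5, 12 = 2·5 + 2, 5 = 2·2 + 1, 2 = 2·1 + 0, and unwinding, 1 = 5 − 2·2 = 5 − 2·(12 − 2·5) = −2·12 + 5·5 = −2·12 + 5·(17 − 1·12) = 5·17 − 7·12. Thus 12⁻¹ ≡ -7 ≡ 10 (mod 17).
Therefore t ≡ 10·8 = 80 ≡ 12 (mod 17).
Taking t = 12 gives x = 77 + 80·12 = 1037.
Indeed 1037 ≡ 77 (mod 80) and 1037 ≡ 0 (mod 17).

x = 1037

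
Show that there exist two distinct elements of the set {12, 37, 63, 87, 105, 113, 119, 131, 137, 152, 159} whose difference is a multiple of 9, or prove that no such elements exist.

Yes: 87 and 105.

87 mod 9 = 6 and 105 mod 9 = 6, so 105 − 87 = 18 = 2·9.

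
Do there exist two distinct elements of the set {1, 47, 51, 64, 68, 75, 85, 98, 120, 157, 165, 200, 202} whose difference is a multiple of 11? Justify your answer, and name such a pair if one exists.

The pair (47, 157) works.

47 mod 11 = 3 and 157 mod 11 = 3, so 157 − 47 = 110 = 10·11.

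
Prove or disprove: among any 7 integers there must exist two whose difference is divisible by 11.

No; for instance {3, 4, 5, 6, 7, 8, 9} is a counterexample.

Try 7 consecutive integers, 3, 4, …, 9. Their remainders mod 11 are 3, 4, 5, 6, 7, 8, 9 — pairwise different, as any 7 ≤ 11 consecutive integers have distinct residues.
Any two of them differ by at most 6 < 11 and by at least 1, so no difference is a multiple of 11.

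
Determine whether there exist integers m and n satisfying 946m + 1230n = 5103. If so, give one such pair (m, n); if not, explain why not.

No, no such integers exist.

Any value of 946m + 1230n is a multiple of gcd(946, 1230) = 2.
However 5103 leaves remainder 1 on division by 2.
Hence no integers m, n satisfy the equation.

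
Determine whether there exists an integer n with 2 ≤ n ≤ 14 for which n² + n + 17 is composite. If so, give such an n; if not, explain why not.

The values for n = 2, 3, …, 14 are 23, 29, 37, 47, 59, 73, 89, 107, 127, 149, 173, 199, 227, and each of these is prime.
So no value in the range makes the expression composite.

There is no such integer n in that range.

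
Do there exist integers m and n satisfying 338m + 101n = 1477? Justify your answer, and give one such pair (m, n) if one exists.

m = 22, n = -59

Since gcd(338, 101) = 1, every integer is an integer combination of 338 and 101.
Euclidean algorithm: 338 = 3·101 + 35, 101 = 2·35 + 31, 35 = 1·31 + 4, 31 = 7·4 + 3, 4 = 1·3 + 1, 3 = 3·1 + 0.
Unwinding: 1 = 4 − 1·3 = 4 − (31 − 7·4) = −31 + 8·4 = −31 + 8·(35 − 1·31) = 8·35 − 9·31 = 8·35 − 9·(101 − 2·35) = −9·101 + 26·35 = −9·101 + 26·(338 − 3·101) = 26·338 − 87·101, i.e. 338·26 + 101·(-87) = 1.
Scaling by 1477 gives the particular solution (m, n) = (38402, -128499).
The general solution is m = 38402 + 101k, n = -128499 − 338k; taking k = -380 gives the smaller pair m = 22, n = -59.
Indeed 338·22 + 101·(-59) = 7436 − 5959 = 1477.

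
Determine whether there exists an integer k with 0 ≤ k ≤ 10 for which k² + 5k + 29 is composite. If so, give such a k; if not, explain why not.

k = 6

At k = 6: 6² + 5·6 + 29 = 95 = 5·19, which is composite.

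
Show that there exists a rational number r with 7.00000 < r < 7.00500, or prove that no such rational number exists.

Scale by 201: the interval becomes (1407.00000, 1408.00500), which contains the integer 1408.
So r = 1408/201 works: it is a ratio of integers, and dividing 201·7.00000 < 1408 < 201·7.00500 through by 201 gives 7.00000 < 1408/201 < 7.00500.

r = 1408/201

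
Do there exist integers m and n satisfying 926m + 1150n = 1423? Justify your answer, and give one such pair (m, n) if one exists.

No, no such integers exist.

gcd(926, 1150) = 2, so every integer of the form 926m + 1150n is a multiple of 2.
But 1423 is not a multiple of 2 (it leaves remainder 1).
Hence no integers m, n satisfy the equation.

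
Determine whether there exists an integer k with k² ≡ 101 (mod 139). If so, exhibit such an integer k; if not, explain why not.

No, no such integer exists.

139 is prime, so by Euler's criterion 101 is a square mod 139 iff 101^((139−1)/2) = 101^69 ≡ 1 (mod 139).
Squaring successively (mod 139): 101^2 = 10201 ≡ 54; 101^4 ≡ 54² = 2916 ≡ 136; 101^8 ≡ 136² = 18496 ≡ 9; 101^16 ≡ 9² = 81 ≡ 81; 101^32 ≡ 81² = 6561 ≡ 28; 101^64 ≡ 28² = 784 ≡ 89.
Since 69 = 64 + 4 + 1, 101^69 ≡ 89 · 136 · 101; multiplying out mod 139: 89·136 = 12104 ≡ 11, then 11·101 = 1111 ≡ 138. Thus 101^69 ≡ 138 ≡ −1 (mod 139).
The value −1 means 101 is a non-residue modulo 139, so k² ≡ 101 (mod 139) is impossible.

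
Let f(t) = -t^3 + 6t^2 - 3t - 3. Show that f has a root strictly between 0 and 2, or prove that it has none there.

f(0) = -3 and f(2) = 7, which have opposite signs.
Since f is a polynomial it is continuous on [0, 2].
By the Intermediate Value Theorem f must vanish at some point of (0, 2).

Such a root exists.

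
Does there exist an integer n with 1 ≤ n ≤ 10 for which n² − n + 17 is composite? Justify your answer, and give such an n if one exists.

There is no such integer n in that range.

The values for n = 1, 2, …, 10 are 17, 19, 23, 29, 37, 47, 59, 73, 89, 107, and each of these is prime.
So no value in the range makes the expression composite.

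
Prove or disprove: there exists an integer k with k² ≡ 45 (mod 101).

k = 67 works: 67² = 4489, and 4489 − 45 = 4444 = 44·101.

k = 67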